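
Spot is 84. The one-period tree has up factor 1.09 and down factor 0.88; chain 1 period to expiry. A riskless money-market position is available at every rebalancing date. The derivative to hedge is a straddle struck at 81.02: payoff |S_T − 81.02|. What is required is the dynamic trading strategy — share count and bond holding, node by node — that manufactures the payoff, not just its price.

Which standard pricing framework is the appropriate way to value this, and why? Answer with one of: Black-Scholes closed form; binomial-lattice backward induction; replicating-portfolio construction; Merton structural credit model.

framework: replicating-portfolio construction

Key observation: the task asks for the hedge itself — share and bond holdings at every node of the 1-period tree on spot 84 with factors 1.09/0.88 — which is exactly what the replicating-portfolio construction produces.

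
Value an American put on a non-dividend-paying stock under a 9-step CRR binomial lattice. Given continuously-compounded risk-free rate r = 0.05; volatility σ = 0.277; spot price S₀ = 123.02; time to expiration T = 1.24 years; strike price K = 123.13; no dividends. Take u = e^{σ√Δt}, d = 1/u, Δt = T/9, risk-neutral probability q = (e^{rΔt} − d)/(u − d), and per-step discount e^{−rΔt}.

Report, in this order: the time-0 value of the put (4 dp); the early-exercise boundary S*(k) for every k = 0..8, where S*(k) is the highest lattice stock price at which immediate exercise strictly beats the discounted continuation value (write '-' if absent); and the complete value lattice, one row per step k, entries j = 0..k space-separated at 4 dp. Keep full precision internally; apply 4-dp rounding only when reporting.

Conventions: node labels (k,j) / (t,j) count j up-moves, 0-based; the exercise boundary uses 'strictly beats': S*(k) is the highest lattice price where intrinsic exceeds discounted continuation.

price = 12.4053
boundary = - - - 90.3682 81.5385 90.3682 81.5385 90.3682 100.1542
tree:
12.4053
17.6719 7.4708
24.4516 11.3429 3.8205
32.7618 16.7320 6.2753 1.4939
41.5915 23.8675 10.0455 2.7075 0.3383
49.5586 32.7618 15.5739 4.8253 0.6922 0.0000
56.7472 41.5915 23.1844 8.4113 1.4162 0.0000 0.0000
63.2333 49.5586 32.7618 14.2196 2.8976 0.0000 0.0000 0.0000
69.0858 56.7472 41.5915 22.9758 5.9286 0.0000 0.0000 0.0000 0.0000
74.3664 63.2333 49.5586 32.7618 12.1301 0.0000 0.0000 0.0000 0.0000 0.0000

params: Δt=0.13778 u=1.10829 d=0.90229 q=0.50787 e^(-rΔt)=0.99313
t_9 payoffs: 74.3664 63.2333 49.5586 32.7618 12.1301 0.0000 0.0000 0.0000 0.0000 0.0000
t_8: node(8,0) S=54.0442 payoff=69.0858 vs cont=68.2405 → 69.0858 [stop]  node(8,1) S=66.3828 payoff=56.7472 vs cont=55.9018 → 56.7472 [stop]  node(8,2) S=81.5385 payoff=41.5915 vs cont=40.7462 → 41.5915 [stop]  node(8,3) S=100.1542 payoff=22.9758 vs cont=22.1305 → 22.9758 [stop]  node(8,4) S=123.0200 payoff=0.1100 vs cont=5.9286 → 5.9286 [wait]  node(8,5) S=151.1062 payoff=0.0000 vs cont=0.0000 → 0.0000 [wait]  node(8,6) S=185.6047 payoff=0.0000 vs cont=0.0000 → 0.0000 [wait]  node(8,7) S=227.9794 payoff=0.0000 vs cont=0.0000 → 0.0000 [wait]  node(8,8) S=280.0285 payoff=0.0000 vs cont=0.0000 → 0.0000 [wait]  ⇒ S*(8)=100.1542
t_7: node(7,0) S=59.8967 payoff=63.2333 vs cont=62.3880 → 63.2333 [stop]  node(7,1) S=73.5714 payoff=49.5586 vs cont=48.7133 → 49.5586 [stop]  node(7,2) S=90.3682 payoff=32.7618 vs cont=31.9165 → 32.7618 [stop]  node(7,3) S=110.9999 payoff=12.1301 vs cont=14.2196 → 14.2196 [wait]  node(7,4) S=136.3418 payoff=0.0000 vs cont=2.8976 → 2.8976 [wait]  node(7,5) S=167.4695 payoff=0.0000 vs cont=0.0000 → 0.0000 [wait]  node(7,6) S=205.7038 payoff=0.0000 vs cont=0.0000 → 0.0000 [wait]  node(7,7) S=252.6672 payoff=0.0000 vs cont=0.0000 → 0.0000 [wait]  ⇒ S*(7)=90.3682
t_6: node(6,0) S=66.3828 payoff=56.7472 vs cont=55.9018 → 56.7472 [stop]  node(6,1) S=81.5385 payoff=41.5915 vs cont=40.7462 → 41.5915 [stop]  node(6,2) S=100.1542 payoff=22.9758 vs cont=23.1844 → 23.1844 [wait]  node(6,3) S=123.0200 payoff=0.1100 vs cont=8.4113 → 8.4113 [wait]  node(6,4) S=151.1062 payoff=0.0000 vs cont=1.4162 → 1.4162 [wait]  node(6,5) S=185.6047 payoff=0.0000 vs cont=0.0000 → 0.0000 [wait]  node(6,6) S=227.9794 payoff=0.0000 vs cont=0.0000 → 0.0000 [wait]  ⇒ S*(6)=81.5385
t_5: node(5,0) S=73.5714 payoff=49.5586 vs cont=48.7133 → 49.5586 [stop]  node(5,1) S=90.3682 payoff=32.7618 vs cont=32.0217 → 32.7618 [stop]  node(5,2) S=110.9999 payoff=12.1301 vs cont=15.5739 → 15.5739 [wait]  node(5,3) S=136.3418 payoff=0.0000 vs cont=4.8253 → 4.8253 [wait]  node(5,4) S=167.4695 payoff=0.0000 vs cont=0.6922 → 0.6922 [wait]  node(5,5) S=205.7038 payoff=0.0000 vs cont=0.0000 → 0.0000 [wait]  ⇒ S*(5)=90.3682
t_4: node(4,0) S=81.5385 payoff=41.5915 vs cont=40.7462 → 41.5915 [stop]  node(4,1) S=100.1542 payoff=22.9758 vs cont=23.8675 → 23.8675 [wait]  node(4,2) S=123.0200 payoff=0.1100 vs cont=10.0455 → 10.0455 [wait]  node(4,3) S=151.1062 payoff=0.0000 vs cont=2.7075 → 2.7075 [wait]  node(4,4) S=185.6047 payoff=0.0000 vs cont=0.3383 → 0.3383 [wait]  ⇒ S*(4)=81.5385
t_3: node(3,0) S=90.3682 payoff=32.7618 vs cont=32.3662 → 32.7618 [stop]  node(3,1) S=110.9999 payoff=12.1301 vs cont=16.7320 → 16.7320 [wait]  node(3,2) S=136.3418 payoff=0.0000 vs cont=6.2753 → 6.2753 [wait]  node(3,3) S=167.4695 payoff=0.0000 vs cont=1.4939 → 1.4939 [wait]  ⇒ S*(3)=90.3682
t_2: node(2,0) S=100.1542 payoff=22.9758 vs cont=24.4516 → 24.4516 [wait]  node(2,1) S=123.0200 payoff=0.1100 vs cont=11.3429 → 11.3429 [wait]  node(2,2) S=151.1062 payoff=0.0000 vs cont=3.8205 → 3.8205 [wait]  ⇒ S*(2)=-
t_1: node(1,0) S=110.9999 payoff=12.1301 vs cont=17.6719 → 17.6719 [wait]  node(1,1) S=136.3418 payoff=0.0000 vs cont=7.4708 → 7.4708 [wait]  ⇒ S*(1)=-
t_0: node(0,0) S=123.0200 payoff=0.1100 vs cont=12.4053 → 12.4053 [wait]  ⇒ S*(0)=-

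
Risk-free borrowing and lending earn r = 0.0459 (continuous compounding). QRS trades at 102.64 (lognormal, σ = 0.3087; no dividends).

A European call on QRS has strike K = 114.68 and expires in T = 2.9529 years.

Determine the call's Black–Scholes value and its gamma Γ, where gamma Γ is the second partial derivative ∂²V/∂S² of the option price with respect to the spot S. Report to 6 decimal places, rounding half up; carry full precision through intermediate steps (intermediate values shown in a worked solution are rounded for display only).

σ√T = 0.3087·√2.9529 = 0.530470
d₁ = (ln(S/K) + (r+σ²/2)T) / (σ√T) = (ln(102.64/114.68) + (0.0459+0.3087²/2)·2.9529) / 0.530470 = (-0.110918 + 0.276237) / 0.530470 = 0.311647
d₂ = d₁ − σ√T = 0.311647 − 0.530470 = -0.218823
e^{−rT} = 0.873246
N(d₁) = 0.622346,  N(d₂) = 0.413394
Call price V = S·N(d₁) − K·e^{−rT}·N(d₂) = 63.877556 − 41.398855 = 22.478702
φ(d₁) = (1/√(2π))·e^{−d₁²/2} = 0.380032
Γ = φ(d₁) / (S·σ·√T) = 0.006980

price = 22.478702
Γ = 0.006980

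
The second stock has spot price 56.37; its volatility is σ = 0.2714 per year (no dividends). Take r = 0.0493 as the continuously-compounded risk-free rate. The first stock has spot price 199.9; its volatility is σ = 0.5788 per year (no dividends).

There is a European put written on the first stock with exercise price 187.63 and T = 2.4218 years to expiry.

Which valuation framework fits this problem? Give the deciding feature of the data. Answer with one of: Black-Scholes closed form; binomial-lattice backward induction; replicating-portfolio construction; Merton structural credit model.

framework: Black-Scholes closed form

Key observation: a European-exercise option on the first stock struck at 187.63 — a GBM underlying with constant parameters — admits an analytic price: the data contain no early exercise, no discrete tree, no debt structure.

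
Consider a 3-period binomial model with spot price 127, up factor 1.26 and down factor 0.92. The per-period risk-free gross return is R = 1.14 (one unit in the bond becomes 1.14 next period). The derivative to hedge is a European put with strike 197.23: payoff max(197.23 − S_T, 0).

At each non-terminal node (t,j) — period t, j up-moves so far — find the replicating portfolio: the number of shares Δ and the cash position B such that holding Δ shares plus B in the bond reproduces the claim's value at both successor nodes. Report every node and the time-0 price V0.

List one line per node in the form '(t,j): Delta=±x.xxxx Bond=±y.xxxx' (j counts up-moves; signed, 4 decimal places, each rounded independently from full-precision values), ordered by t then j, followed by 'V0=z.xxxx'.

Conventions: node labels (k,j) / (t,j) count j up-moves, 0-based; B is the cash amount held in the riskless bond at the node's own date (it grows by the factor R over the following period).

Arbitrage-free pricing uses the up-move probability p* = (R−d)/(u−d) = 0.6471, discounting each step at R = 1.14.
Payoffs at expiry: V(3,0)=98.3366, V(3,1)=61.7891, V(3,2)=11.7348, V(3,3)=0.0000
(2,0): S=107.4928. Δ = (V_up−V_dn)/(S_up−S_dn) = (61.7891−98.3366)/(135.4409−98.8934) = -1.0000. V = [p*·61.7891 + (1−p*)·98.3366]/1.14 = 65.5160. B = V − Δ·S = 173.0088.
(2,1): S=147.2184. Δ = (V_up−V_dn)/(S_up−S_dn) = (11.7348−61.7891)/(185.4952−135.4409) = -1.0000. V = [p*·11.7348 + (1−p*)·61.7891]/1.14 = 25.7904. B = V − Δ·S = 173.0088.
(2,2): S=201.6252. Δ = (V_up−V_dn)/(S_up−S_dn) = (0.0000−11.7348)/(254.0478−185.4952) = -0.1712. V = [p*·0.0000 + (1−p*)·11.7348]/1.14 = 3.6331. B = V − Δ·S = 38.1472.
(1,0): S=116.8400. Δ = (V_up−V_dn)/(S_up−S_dn) = (25.7904−65.5160)/(147.2184−107.4928) = -1.0000. V = [p*·25.7904 + (1−p*)·65.5160]/1.14 = 34.9221. B = V − Δ·S = 151.7621.
(1,1): S=160.0200. Δ = (V_up−V_dn)/(S_up−S_dn) = (3.6331−25.7904)/(201.6252−147.2184) = -0.4073. V = [p*·3.6331 + (1−p*)·25.7904]/1.14 = 10.0467. B = V − Δ·S = 75.2153.
(0,0): S=127.0000. Δ = (V_up−V_dn)/(S_up−S_dn) = (10.0467−34.9221)/(160.0200−116.8400) = -0.5761. V = [p*·10.0467 + (1−p*)·34.9221]/1.14 = 16.5143. B = V − Δ·S = 89.6770.
Verification: the root portfolio costs Δ(0,0)·S0 + B(0,0) = 16.5143, matching V0.

(0,0): Delta=-0.5761 Bond=89.6770
(1,0): Delta=-1.0000 Bond=151.7621
(1,1): Delta=-0.4073 Bond=75.2153
(2,0): Delta=-1.0000 Bond=173.0088
(2,1): Delta=-1.0000 Bond=173.0088
(2,2): Delta=-0.1712 Bond=38.1472
V0=16.5143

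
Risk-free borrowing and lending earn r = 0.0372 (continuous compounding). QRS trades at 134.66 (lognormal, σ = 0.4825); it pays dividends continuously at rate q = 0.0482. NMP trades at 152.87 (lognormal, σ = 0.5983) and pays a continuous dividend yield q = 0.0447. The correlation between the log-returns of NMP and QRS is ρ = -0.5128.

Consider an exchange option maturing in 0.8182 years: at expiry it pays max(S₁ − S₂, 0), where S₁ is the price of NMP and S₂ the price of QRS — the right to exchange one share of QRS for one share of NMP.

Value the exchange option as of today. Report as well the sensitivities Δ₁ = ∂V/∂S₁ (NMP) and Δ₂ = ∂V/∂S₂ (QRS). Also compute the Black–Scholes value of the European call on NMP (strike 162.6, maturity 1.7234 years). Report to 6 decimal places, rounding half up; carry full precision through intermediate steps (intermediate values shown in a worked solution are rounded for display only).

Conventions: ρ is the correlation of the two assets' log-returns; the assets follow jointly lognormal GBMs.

σ_eff = √(σ₁² + σ₂² − 2ρσ₁σ₂) = √(0.5983² + 0.4825² − 2·-0.5128·0.5983·0.4825) = 0.941721
d₁ = (ln(S₁/S₂) + (q₂ − q₁ + σ_eff²/2)T) / (σ_eff√T) = (ln(152.87/134.66) + (0.0482 − 0.0447 + 0.443420)·0.8182) / 0.851828 = 0.578173
d₂ = d₁ − σ_eff√T = 0.578173 − 0.851828 = -0.273655
N(d₁) = 0.718426,  N(d₂) = 0.392175
V = S₁·e^{−q₁T}·N(d₁) − S₂·e^{−q₂T}·N(d₂) = 105.881689 − 50.768097 = 55.113592
Δ₁ = e^{−q₁T}·N(d₁) = 0.692626;  Δ₂ = −e^{−q₂T}·N(d₂) = -0.377009
[vanilla: NMP call K=162.6]
σ√T = 0.5983·√1.7234 = 0.785438
d₁ = (ln(S/K) + (r−q+σ²/2)T) / (σ√T) = (ln(152.87/162.6) + (0.0372−0.0447+0.5983²/2)·1.7234) / 0.785438 = (-0.061705 + 0.295531) / 0.785438 = 0.297701
d₂ = d₁ − σ√T = 0.297701 − 0.785438 = -0.487737
e^{−rT} = 0.937901
e^{−qT} = 0.925857
N(d₁) = 0.617034,  N(d₂) = 0.312868
price = S·e^{−qT}·N(d₁) − K·e^{−rT}·N(d₂) = 87.332381 − 47.713236 = 39.619145

exchange price = 55.113592
Δ1 = 0.692626
Δ2 = -0.377009
price(NMP call K=162.6) = 39.619145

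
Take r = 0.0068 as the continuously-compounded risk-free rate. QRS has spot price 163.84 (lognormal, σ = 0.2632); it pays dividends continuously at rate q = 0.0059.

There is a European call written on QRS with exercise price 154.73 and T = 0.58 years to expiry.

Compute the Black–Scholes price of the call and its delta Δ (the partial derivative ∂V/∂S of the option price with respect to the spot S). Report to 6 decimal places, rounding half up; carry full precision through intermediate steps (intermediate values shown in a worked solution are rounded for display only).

price = 17.769189
Δ = 0.648854

σ√T = 0.2632·√0.58 = 0.200447
d₁ = (ln(S/K) + (r−q+σ²/2)T) / (σ√T) = (ln(163.84/154.73) + (0.0068−0.0059+0.2632²/2)·0.58) / 0.200447 = (0.057209 + 0.020612) / 0.200447 = 0.388233
d₂ = d₁ − σ√T = 0.388233 − 0.200447 = 0.187786
e^{−rT} = 0.996064
e^{−qT} = 0.996584
N(d₁) = 0.651078,  N(d₂) = 0.574478
Call price V = S·e^{−qT}·N(d₁) − K·e^{−rT}·N(d₂) = 106.308245 − 88.539056 = 17.769189
Δ = e^{−qT}·N(d₁) = 0.648854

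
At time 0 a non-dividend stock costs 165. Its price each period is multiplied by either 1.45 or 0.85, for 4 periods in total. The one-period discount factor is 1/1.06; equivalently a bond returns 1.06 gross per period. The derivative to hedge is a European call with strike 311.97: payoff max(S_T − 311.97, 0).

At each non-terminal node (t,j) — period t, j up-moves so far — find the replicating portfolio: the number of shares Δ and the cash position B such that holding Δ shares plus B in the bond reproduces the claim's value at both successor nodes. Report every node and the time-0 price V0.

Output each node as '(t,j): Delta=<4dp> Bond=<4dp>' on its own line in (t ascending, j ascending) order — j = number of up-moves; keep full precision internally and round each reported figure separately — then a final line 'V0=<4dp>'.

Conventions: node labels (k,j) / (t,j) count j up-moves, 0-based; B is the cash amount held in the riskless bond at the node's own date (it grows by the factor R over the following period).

(0,0): Delta=0.3439 Bond=-41.5812
(1,0): Delta=0.1498 Bond=-16.8439
(1,1): Delta=0.5553 Bond=-94.6502
(2,0): Delta=0.0000 Bond=0.0000
(2,1): Delta=0.3128 Bond=-51.0130
(2,2): Delta=0.8193 Bond=-191.9166
(3,0): Delta=0.0000 Bond=0.0000
(3,1): Delta=0.0000 Bond=0.0000
(3,2): Delta=0.6534 Bond=-154.4964
(3,3): Delta=1.0000 Bond=-294.3113
V0=15.1688

Under the risk-neutral measure, an up-move has probability p* = (R−d)/(u−d) = 0.3500 and values discount at R = 1.06.
Terminal payoffs: V(4,0)=0.0000, V(4,1)=0.0000, V(4,2)=0.0000, V(4,3)=115.5997, V(4,4)=417.4135
Node (3,0) S=101.3306: V=(p*·0.0000+(1−p*)·0.0000)/1.06=0.0000; Δ=(0.0000−0.0000)/(146.9294−86.1310)=0.0000; B=V−Δ·S=0.0000
Node (3,1) S=172.8581: V=(p*·0.0000+(1−p*)·0.0000)/1.06=0.0000; Δ=(0.0000−0.0000)/(250.6443−146.9294)=0.0000; B=V−Δ·S=0.0000
Node (3,2) S=294.8756: V=(p*·115.5997+(1−p*)·0.0000)/1.06=38.1697; Δ=(115.5997−0.0000)/(427.5697−250.6443)=0.6534; B=V−Δ·S=-154.4964
Node (3,3) S=503.0231: V=(p*·417.4135+(1−p*)·115.5997)/1.06=208.7118; Δ=(417.4135−115.5997)/(729.3835−427.5697)=1.0000; B=V−Δ·S=-294.3113
Node (2,0) S=119.2125: V=(p*·0.0000+(1−p*)·0.0000)/1.06=0.0000; Δ=(0.0000−0.0000)/(172.8581−101.3306)=0.0000; B=V−Δ·S=0.0000
Node (2,1) S=203.3625: V=(p*·38.1697+(1−p*)·0.0000)/1.06=12.6032; Δ=(38.1697−0.0000)/(294.8756−172.8581)=0.3128; B=V−Δ·S=-51.0130
Node (2,2) S=346.9125: V=(p*·208.7118+(1−p*)·38.1697)/1.06=92.3202; Δ=(208.7118−38.1697)/(503.0231−294.8756)=0.8193; B=V−Δ·S=-191.9166
Node (1,0) S=140.2500: V=(p*·12.6032+(1−p*)·0.0000)/1.06=4.1614; Δ=(12.6032−0.0000)/(203.3625−119.2125)=0.1498; B=V−Δ·S=-16.8439
Node (1,1) S=239.2500: V=(p*·92.3202+(1−p*)·12.6032)/1.06=38.2115; Δ=(92.3202−12.6032)/(346.9125−203.3625)=0.5553; B=V−Δ·S=-94.6502
Node (0,0) S=165.0000: V=(p*·38.2115+(1−p*)·4.1614)/1.06=15.1688; Δ=(38.2115−4.1614)/(239.2500−140.2500)=0.3439; B=V−Δ·S=-41.5812
Sanity check at the root: Δ(0,0)·S0 + B(0,0) reproduces V0 = 15.1688.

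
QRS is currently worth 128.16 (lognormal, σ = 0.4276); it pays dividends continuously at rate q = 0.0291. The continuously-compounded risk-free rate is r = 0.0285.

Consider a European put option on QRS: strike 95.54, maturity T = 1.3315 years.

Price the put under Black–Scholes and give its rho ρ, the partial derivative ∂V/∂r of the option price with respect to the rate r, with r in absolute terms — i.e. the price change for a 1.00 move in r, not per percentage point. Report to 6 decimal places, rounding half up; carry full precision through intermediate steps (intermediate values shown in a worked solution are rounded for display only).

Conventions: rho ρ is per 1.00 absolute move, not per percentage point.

price = 8.809133
ρ = -44.617394

σ√T = 0.4276·√1.3315 = 0.493410
d₁ = (ln(S/K) + (r−q+σ²/2)T) / (σ√T) = (ln(128.16/95.54) + (0.0285−0.0291+0.4276²/2)·1.3315) / 0.493410 = (0.293734 + 0.120928) / 0.493410 = 0.840401
d₂ = d₁ − σ√T = 0.840401 − 0.493410 = 0.346990
e^{−rT} = 0.962763
e^{−qT} = 0.961994
N(−d₁) = 0.200342,  N(−d₂) = 0.364299
Put price V = K·e^{−rT}·N(−d₂) − S·e^{−qT}·N(−d₁) = 33.509120 − 24.699987 = 8.809133
ρ = −K·T·e^{−rT}·N(−d₂) = -44.617394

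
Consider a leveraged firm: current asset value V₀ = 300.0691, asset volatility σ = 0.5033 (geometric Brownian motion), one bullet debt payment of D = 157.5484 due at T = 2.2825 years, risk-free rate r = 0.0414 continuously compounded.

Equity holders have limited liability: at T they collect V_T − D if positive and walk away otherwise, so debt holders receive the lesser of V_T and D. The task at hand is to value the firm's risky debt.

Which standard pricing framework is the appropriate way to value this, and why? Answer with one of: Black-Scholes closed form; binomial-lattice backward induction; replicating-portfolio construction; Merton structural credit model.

Key observation: with the firm-asset dynamics (V₀ = 300.0691) and a single zero-coupon liability of face 157.5484 given, debt value, spread, and default probability all derive from the option view of the balance sheet.

framework: Merton structural credit model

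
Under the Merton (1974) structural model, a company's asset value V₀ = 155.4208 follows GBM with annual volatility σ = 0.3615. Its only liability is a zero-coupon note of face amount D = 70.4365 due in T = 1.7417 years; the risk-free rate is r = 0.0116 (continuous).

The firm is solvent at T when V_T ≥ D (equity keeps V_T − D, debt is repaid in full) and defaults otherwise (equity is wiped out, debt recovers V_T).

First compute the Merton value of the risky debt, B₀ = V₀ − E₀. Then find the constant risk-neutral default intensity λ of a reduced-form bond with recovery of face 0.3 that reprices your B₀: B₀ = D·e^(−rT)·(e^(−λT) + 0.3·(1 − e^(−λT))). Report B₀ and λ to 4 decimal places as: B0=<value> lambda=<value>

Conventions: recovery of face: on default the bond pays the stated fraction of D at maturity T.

With assets at 155.4208 and a single debt payment of 70.4365 at 1.7417 years:
d₁ = [ln(V₀/D) + (r + σ²/2)T] / (σ√T)
   = [ln(155.4208/70.4365) + (0.0116 + 0.5·0.3615²)·1.7417] / (0.3615·√1.7417)
   = [0.791425 + 0.134008] / 0.477084 = 1.939769
d₂ = d₁ − σ√T = 1.939769 − 0.477084 = 1.462685
N(d₁) = 0.973796,  N(d₂) = 0.928223,  e^(−rT) = 0.979999
E₀ = V₀·N(d₁) − D·e^(−rT)·N(d₂)
   = 155.4208·0.973796 − 70.4365·0.979999·0.928223 = 87.275060
B₀ = V₀ − E₀ = 155.4208 − 87.275060 = 68.145740
e^(−λT) = (B₀·e^(rT)/D − 0.3)/(1 − 0.3) = (68.1457·1.020409/70.4365 − 0.3)/0.7 = 0.98174646
λ = −ln(0.98174646)/1.7417 = 0.010577

B0=68.1457 lambda=0.0106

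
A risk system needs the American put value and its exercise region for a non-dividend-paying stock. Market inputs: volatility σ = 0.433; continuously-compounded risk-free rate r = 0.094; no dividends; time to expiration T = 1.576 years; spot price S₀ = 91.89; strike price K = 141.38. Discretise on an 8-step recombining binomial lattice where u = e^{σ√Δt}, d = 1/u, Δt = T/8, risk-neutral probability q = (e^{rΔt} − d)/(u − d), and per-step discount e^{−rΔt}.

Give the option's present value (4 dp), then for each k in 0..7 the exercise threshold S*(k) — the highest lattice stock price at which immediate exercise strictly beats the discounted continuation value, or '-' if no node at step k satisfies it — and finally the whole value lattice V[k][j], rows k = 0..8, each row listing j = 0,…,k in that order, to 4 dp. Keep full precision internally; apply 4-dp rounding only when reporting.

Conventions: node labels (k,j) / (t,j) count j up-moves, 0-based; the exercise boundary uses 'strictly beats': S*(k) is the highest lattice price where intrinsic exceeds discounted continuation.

params: Δt=0.19700 u=1.21190 d=0.82515 q=0.50043 e^(-rΔt)=0.98165
t_8 payoffs: 121.6309 112.3747 98.7802 78.8141 49.4900 6.4220 0.0000 0.0000 0.0000
t_7: node(7,0) S=23.9338 payoff=117.4462 vs cont=114.8522 → 117.4462 [stop]  node(7,1) S=35.1514 payoff=106.2286 vs cont=103.6346 → 106.2286 [stop]  node(7,2) S=51.6265 payoff=89.7535 vs cont=87.1595 → 89.7535 [stop]  node(7,3) S=75.8234 payoff=65.5566 vs cont=62.9626 → 65.5566 [stop]  node(7,4) S=111.3611 payoff=30.0189 vs cont=27.4249 → 30.0189 [stop]  node(7,5) S=163.5550 payoff=0.0000 vs cont=3.1494 → 3.1494 [wait]  node(7,6) S=240.2117 payoff=0.0000 vs cont=0.0000 → 0.0000 [wait]  node(7,7) S=352.7967 payoff=0.0000 vs cont=0.0000 → 0.0000 [wait]  ⇒ S*(7)=111.3611
t_6: node(6,0) S=29.0053 payoff=112.3747 vs cont=109.7807 → 112.3747 [stop]  node(6,1) S=42.5998 payoff=98.7802 vs cont=96.1862 → 98.7802 [stop]  node(6,2) S=62.5659 payoff=78.8141 vs cont=76.2201 → 78.8141 [stop]  node(6,3) S=91.8900 payoff=49.4900 vs cont=46.8960 → 49.4900 [stop]  node(6,4) S=134.9580 payoff=6.4220 vs cont=16.2686 → 16.2686 [wait]  node(6,5) S=198.2116 payoff=0.0000 vs cont=1.5445 → 1.5445 [wait]  node(6,6) S=291.1115 payoff=0.0000 vs cont=0.0000 → 0.0000 [wait]  ⇒ S*(6)=91.8900
t_5: node(5,0) S=35.1514 payoff=106.2286 vs cont=103.6346 → 106.2286 [stop]  node(5,1) S=51.6265 payoff=89.7535 vs cont=87.1595 → 89.7535 [stop]  node(5,2) S=75.8234 payoff=65.5566 vs cont=62.9626 → 65.5566 [stop]  node(5,3) S=111.3611 payoff=30.0189 vs cont=32.2620 → 32.2620 [wait]  node(5,4) S=163.5550 payoff=0.0000 vs cont=8.7369 → 8.7369 [wait]  node(5,5) S=240.2117 payoff=0.0000 vs cont=0.7574 → 0.7574 [wait]  ⇒ S*(5)=75.8234
t_4: node(4,0) S=42.5998 payoff=98.7802 vs cont=96.1862 → 98.7802 [stop]  node(4,1) S=62.5659 payoff=78.8141 vs cont=76.2201 → 78.8141 [stop]  node(4,2) S=91.8900 payoff=49.4900 vs cont=47.9979 → 49.4900 [stop]  node(4,3) S=134.9580 payoff=6.4220 vs cont=20.1134 → 20.1134 [wait]  node(4,4) S=198.2116 payoff=0.0000 vs cont=4.6567 → 4.6567 [wait]  ⇒ S*(4)=91.8900
t_3: node(3,0) S=51.6265 payoff=89.7535 vs cont=87.1595 → 89.7535 [stop]  node(3,1) S=75.8234 payoff=65.5566 vs cont=62.9626 → 65.5566 [stop]  node(3,2) S=111.3611 payoff=30.0189 vs cont=34.1508 → 34.1508 [wait]  node(3,3) S=163.5550 payoff=0.0000 vs cont=12.1513 → 12.1513 [wait]  ⇒ S*(3)=75.8234
t_2: node(2,0) S=62.5659 payoff=78.8141 vs cont=76.2201 → 78.8141 [stop]  node(2,1) S=91.8900 payoff=49.4900 vs cont=48.9258 → 49.4900 [stop]  node(2,2) S=134.9580 payoff=6.4220 vs cont=22.7170 → 22.7170 [wait]  ⇒ S*(2)=91.8900
t_1: node(1,0) S=75.8234 payoff=65.5566 vs cont=62.9626 → 65.5566 [stop]  node(1,1) S=111.3611 payoff=30.0189 vs cont=35.4298 → 35.4298 [wait]  ⇒ S*(1)=75.8234
t_0: node(0,0) S=91.8900 payoff=49.4900 vs cont=49.5541 → 49.5541 [wait]  ⇒ S*(0)=-

price = 49.5541
boundary = - 75.8234 91.8900 75.8234 91.8900 75.8234 91.8900 111.3611
tree:
49.5541
65.5566 35.4298
78.8141 49.4900 22.7170
89.7535 65.5566 34.1508 12.1513
98.7802 78.8141 49.4900 20.1134 4.6567
106.2286 89.7535 65.5566 32.2620 8.7369 0.7574
112.3747 98.7802 78.8141 49.4900 16.2686 1.5445 0.0000
117.4462 106.2286 89.7535 65.5566 30.0189 3.1494 0.0000 0.0000
121.6309 112.3747 98.7802 78.8141 49.4900 6.4220 0.0000 0.0000 0.0000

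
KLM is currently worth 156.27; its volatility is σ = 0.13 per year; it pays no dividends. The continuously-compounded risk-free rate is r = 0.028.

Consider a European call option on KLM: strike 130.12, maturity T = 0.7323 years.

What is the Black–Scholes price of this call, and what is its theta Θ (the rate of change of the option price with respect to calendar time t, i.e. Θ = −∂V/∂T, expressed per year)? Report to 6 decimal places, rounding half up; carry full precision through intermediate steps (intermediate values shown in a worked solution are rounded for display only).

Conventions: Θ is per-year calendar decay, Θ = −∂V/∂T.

σ√T = 0.13·√0.7323 = 0.111247
d₁ = (ln(S/K) + (r+σ²/2)T) / (σ√T) = (ln(156.27/130.12) + (0.028+0.13²/2)·0.7323) / 0.111247 = (0.183128 + 0.026692) / 0.111247 = 1.886080
d₂ = d₁ − σ√T = 1.886080 − 0.111247 = 1.774833
e^{−rT} = 0.979704
N(d₁) = 0.970358,  N(d₂) = 0.962037
Call price V = S·N(d₁) − K·e^{−rT}·N(d₂) = 151.637829 − 122.639678 = 28.998151
φ(d₁) = (1/√(2π))·e^{−d₁²/2} = 0.067368
Θ = −S·φ(d₁)·σ/(2√T) − r·K·e^{−rT}·N(d₂) = −0.799645 − 3.433911 = -4.233556

price = 28.998151
Θ = -4.233556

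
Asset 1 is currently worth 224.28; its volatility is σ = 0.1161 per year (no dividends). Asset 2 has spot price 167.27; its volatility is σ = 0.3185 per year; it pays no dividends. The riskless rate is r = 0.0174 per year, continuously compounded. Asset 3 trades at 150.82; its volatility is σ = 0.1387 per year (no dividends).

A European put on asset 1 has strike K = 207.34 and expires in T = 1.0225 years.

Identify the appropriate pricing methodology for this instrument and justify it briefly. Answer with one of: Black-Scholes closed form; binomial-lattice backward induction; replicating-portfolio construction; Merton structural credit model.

framework: Black-Scholes closed form

Key observation: a European claim on asset 1 (strike 207.34) — a lognormal (GBM) underlying with constant rate and volatility — has an exact closed-form value; no lattice or capital structure is involved.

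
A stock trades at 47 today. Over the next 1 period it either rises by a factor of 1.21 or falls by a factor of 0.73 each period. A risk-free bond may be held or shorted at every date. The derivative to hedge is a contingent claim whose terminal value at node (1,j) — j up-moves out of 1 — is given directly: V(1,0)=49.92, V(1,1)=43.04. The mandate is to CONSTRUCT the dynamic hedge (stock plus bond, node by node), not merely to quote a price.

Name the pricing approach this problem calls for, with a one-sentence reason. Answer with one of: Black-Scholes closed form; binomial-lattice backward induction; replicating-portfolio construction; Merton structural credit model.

framework: replicating-portfolio construction

Key observation: the mandate to exhibit the hedge at every date and state singles out the replicating-portfolio construction on the 1-period tree with factors 1.21 and 0.73 from 47.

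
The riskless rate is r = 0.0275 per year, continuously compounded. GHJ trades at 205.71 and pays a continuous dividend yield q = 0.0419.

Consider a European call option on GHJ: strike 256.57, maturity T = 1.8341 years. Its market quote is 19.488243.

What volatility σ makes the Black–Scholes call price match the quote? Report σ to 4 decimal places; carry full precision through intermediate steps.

sigma = 0.3524

At σ = 0.3524 the Black–Scholes value reproduces the quote:
σ√T = 0.3524·√1.8341 = 0.477252
d₁ = (ln(S/K) + (r−q+σ²/2)T) / (σ√T) = (ln(205.71/256.57) + (0.0275−0.0419+0.3524²/2)·1.8341) / 0.477252 = (-0.220934 + 0.087474) / 0.477252 = -0.279644
d₂ = d₁ − σ√T = -0.279644 − 0.477252 = -0.756896
e^{−rT} = 0.950813
e^{−qT} = 0.926030
N(d₁) = 0.389875,  N(d₂) = 0.224556
V = S·e^{−qT}·N(d₁) − K·e^{−rT}·N(d₂) = 74.268746 − 54.780503 = 19.488243 (equal to the quote); since ∂V/∂σ > 0 for all σ, the implied volatility is unique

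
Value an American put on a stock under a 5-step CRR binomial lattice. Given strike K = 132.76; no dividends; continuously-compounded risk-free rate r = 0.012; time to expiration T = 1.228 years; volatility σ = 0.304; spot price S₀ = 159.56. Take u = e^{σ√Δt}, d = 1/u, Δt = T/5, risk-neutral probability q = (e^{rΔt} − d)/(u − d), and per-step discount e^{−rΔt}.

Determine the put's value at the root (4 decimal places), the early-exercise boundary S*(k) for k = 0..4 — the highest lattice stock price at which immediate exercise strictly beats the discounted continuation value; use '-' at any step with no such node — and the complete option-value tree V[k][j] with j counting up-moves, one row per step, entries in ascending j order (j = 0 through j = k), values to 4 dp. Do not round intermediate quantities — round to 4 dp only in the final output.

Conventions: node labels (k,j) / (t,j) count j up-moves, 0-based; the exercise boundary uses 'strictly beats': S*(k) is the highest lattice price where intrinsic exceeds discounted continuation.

Δt=0.24560  u=1.16260  d=0.86014  q=0.47217  discount=0.99706
step 5 (expiry): payoffs max(K−S,0) = 57.6362 31.2202 0.0000 0.0000 0.0000 0.0000
step 4: (k=4,j=0): S=87.3387, K−S=45.4213, hold=45.0306 ⇒ V=45.4213 exercise | (k=4,j=1): S=118.0499, K−S=14.7101, hold=16.4306 ⇒ V=16.4306 continue | (k=4,j=2): S=159.5600, K−S=0.0000, hold=0.0000 ⇒ V=0.0000 continue | (k=4,j=3): S=215.6664, K−S=0.0000, hold=0.0000 ⇒ V=0.0000 continue | (k=4,j=4): S=291.5017, K−S=0.0000, hold=0.0000 ⇒ V=0.0000 continue  boundary S*=87.3387
step 3: (k=3,j=0): S=101.5398, K−S=31.2202, hold=31.6395 ⇒ V=31.6395 continue | (k=3,j=1): S=137.2444, K−S=0.0000, hold=8.6471 ⇒ V=8.6471 continue | (k=3,j=2): S=185.5040, K−S=0.0000, hold=0.0000 ⇒ V=0.0000 continue | (k=3,j=3): S=250.7332, K−S=0.0000, hold=0.0000 ⇒ V=0.0000 continue  boundary S*=-
step 2: (k=2,j=0): S=118.0499, K−S=14.7101, hold=20.7221 ⇒ V=20.7221 continue | (k=2,j=1): S=159.5600, K−S=0.0000, hold=4.5508 ⇒ V=4.5508 continue | (k=2,j=2): S=215.6664, K−S=0.0000, hold=0.0000 ⇒ V=0.0000 continue  boundary S*=-
step 1: (k=1,j=0): S=137.2444, K−S=0.0000, hold=13.0481 ⇒ V=13.0481 continue | (k=1,j=1): S=185.5040, K−S=0.0000, hold=2.3950 ⇒ V=2.3950 continue  boundary S*=-
step 0: (k=0,j=0): S=159.5600, K−S=0.0000, hold=7.9945 ⇒ V=7.9945 continue  boundary S*=-

price = 7.9945
boundary = - - - - 87.3387
tree:
7.9945
13.0481 2.3950
20.7221 4.5508 0.0000
31.6395 8.6471 0.0000 0.0000
45.4213 16.4306 0.0000 0.0000 0.0000
57.6362 31.2202 0.0000 0.0000 0.0000 0.0000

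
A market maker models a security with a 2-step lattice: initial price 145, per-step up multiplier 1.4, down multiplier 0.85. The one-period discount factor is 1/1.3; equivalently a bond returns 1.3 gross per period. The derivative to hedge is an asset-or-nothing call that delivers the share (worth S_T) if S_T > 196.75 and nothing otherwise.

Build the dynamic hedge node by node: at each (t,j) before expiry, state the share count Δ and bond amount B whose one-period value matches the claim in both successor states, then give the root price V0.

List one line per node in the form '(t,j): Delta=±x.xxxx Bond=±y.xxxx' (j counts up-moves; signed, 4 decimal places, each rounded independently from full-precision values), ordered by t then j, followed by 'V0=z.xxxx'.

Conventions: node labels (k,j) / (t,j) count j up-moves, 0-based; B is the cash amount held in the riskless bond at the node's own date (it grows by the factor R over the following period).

Under the risk-neutral measure, an up-move has probability p* = (R−d)/(u−d) = 0.8182 and values discount at R = 1.3.
Expiry values: V(2,0)=0.0000, V(2,1)=0.0000, V(2,2)=284.2000
Node (1,0) S=123.2500: V=(p*·0.0000+(1−p*)·0.0000)/1.3=0.0000; Δ=(0.0000−0.0000)/(172.5500−104.7625)=0.0000; B=V−Δ·S=0.0000
Node (1,1) S=203.0000: V=(p*·284.2000+(1−p*)·0.0000)/1.3=178.8671; Δ=(284.2000−0.0000)/(284.2000−172.5500)=2.5455; B=V−Δ·S=-337.8601
Node (0,0) S=145.0000: V=(p*·178.8671+(1−p*)·0.0000)/1.3=112.5737; Δ=(178.8671−0.0000)/(203.0000−123.2500)=2.2428; B=V−Δ·S=-212.6392
Sanity check at the root: Δ(0,0)·S0 + B(0,0) reproduces V0 = 112.5737.

(0,0): Delta=2.2428 Bond=-212.6392
(1,0): Delta=0.0000 Bond=0.0000
(1,1): Delta=2.5455 Bond=-337.8601
V0=112.5737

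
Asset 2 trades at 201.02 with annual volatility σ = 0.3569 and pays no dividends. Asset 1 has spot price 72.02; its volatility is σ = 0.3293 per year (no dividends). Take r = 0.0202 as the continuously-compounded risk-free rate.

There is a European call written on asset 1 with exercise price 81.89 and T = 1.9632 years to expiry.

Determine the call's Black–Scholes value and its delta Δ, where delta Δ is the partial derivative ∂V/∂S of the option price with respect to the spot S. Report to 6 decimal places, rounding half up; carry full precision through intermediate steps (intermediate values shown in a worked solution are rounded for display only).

price = 10.656064
Δ = 0.515272

σ√T = 0.3293·√1.9632 = 0.461396
d₁ = (ln(S/K) + (r+σ²/2)T) / (σ√T) = (ln(72.02/81.89) + (0.0202+0.3293²/2)·1.9632) / 0.461396 = (-0.128433 + 0.146100) / 0.461396 = 0.038290
d₂ = d₁ − σ√T = 0.038290 − 0.461396 = -0.423106
e^{−rT} = 0.961119
N(d₁) = 0.515272,  N(d₂) = 0.336109
Call price V = S·N(d₁) − K·e^{−rT}·N(d₂) = 37.109871 − 26.453808 = 10.656064
Δ = N(d₁) = 0.515272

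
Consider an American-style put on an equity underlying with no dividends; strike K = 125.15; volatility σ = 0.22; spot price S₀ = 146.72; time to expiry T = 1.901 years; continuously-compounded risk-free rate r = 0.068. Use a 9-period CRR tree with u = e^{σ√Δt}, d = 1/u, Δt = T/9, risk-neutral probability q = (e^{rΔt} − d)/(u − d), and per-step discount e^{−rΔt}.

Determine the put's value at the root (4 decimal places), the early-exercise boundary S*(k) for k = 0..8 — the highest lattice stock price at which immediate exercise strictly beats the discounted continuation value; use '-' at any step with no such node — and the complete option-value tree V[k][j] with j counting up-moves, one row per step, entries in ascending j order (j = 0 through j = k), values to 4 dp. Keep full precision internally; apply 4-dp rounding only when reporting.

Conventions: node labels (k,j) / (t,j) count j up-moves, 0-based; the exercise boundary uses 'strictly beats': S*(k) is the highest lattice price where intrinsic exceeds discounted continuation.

Δt=0.21122  u=1.10640  d=0.90383  q=0.54616  discount=0.98574
step 9 (expiry): payoffs max(K−S,0) = 66.0909 52.8547 36.6522 16.8184 0.0000 0.0000 0.0000 0.0000 0.0000 0.0000
step 8: (k=8,j=0): S=65.3429, K−S=59.8071, hold=58.0224 ⇒ V=59.8071 exercise | (k=8,j=1): S=79.9873, K−S=45.1627, hold=43.3780 ⇒ V=45.1627 exercise | (k=8,j=2): S=97.9138, K−S=27.2362, hold=25.4515 ⇒ V=27.2362 exercise | (k=8,j=3): S=119.8579, K−S=5.2921, hold=7.5240 ⇒ V=7.5240 continue | (k=8,j=4): S=146.7200, K−S=0.0000, hold=0.0000 ⇒ V=0.0000 continue | (k=8,j=5): S=179.6024, K−S=0.0000, hold=0.0000 ⇒ V=0.0000 continue | (k=8,j=6): S=219.8542, K−S=0.0000, hold=0.0000 ⇒ V=0.0000 continue | (k=8,j=7): S=269.1271, K−S=0.0000, hold=0.0000 ⇒ V=0.0000 continue | (k=8,j=8): S=329.4429, K−S=0.0000, hold=0.0000 ⇒ V=0.0000 continue  boundary S*=97.9138
step 7: (k=7,j=0): S=72.2953, K−S=52.8547, hold=51.0700 ⇒ V=52.8547 exercise | (k=7,j=1): S=88.4978, K−S=36.6522, hold=34.8675 ⇒ V=36.6522 exercise | (k=7,j=2): S=108.3316, K−S=16.8184, hold=16.2352 ⇒ V=16.8184 exercise | (k=7,j=3): S=132.6105, K−S=0.0000, hold=3.3660 ⇒ V=3.3660 continue | (k=7,j=4): S=162.3307, K−S=0.0000, hold=0.0000 ⇒ V=0.0000 continue | (k=7,j=5): S=198.7117, K−S=0.0000, hold=0.0000 ⇒ V=0.0000 continue | (k=7,j=6): S=243.2462, K−S=0.0000, hold=0.0000 ⇒ V=0.0000 continue | (k=7,j=7): S=297.7617, K−S=0.0000, hold=0.0000 ⇒ V=0.0000 continue  boundary S*=108.3316
step 6: (k=6,j=0): S=79.9873, K−S=45.1627, hold=43.3780 ⇒ V=45.1627 exercise | (k=6,j=1): S=97.9138, K−S=27.2362, hold=25.4515 ⇒ V=27.2362 exercise | (k=6,j=2): S=119.8579, K−S=5.2921, hold=9.3361 ⇒ V=9.3361 continue | (k=6,j=3): S=146.7200, K−S=0.0000, hold=1.5058 ⇒ V=1.5058 continue | (k=6,j=4): S=179.6024, K−S=0.0000, hold=0.0000 ⇒ V=0.0000 continue | (k=6,j=5): S=219.8542, K−S=0.0000, hold=0.0000 ⇒ V=0.0000 continue | (k=6,j=6): S=269.1271, K−S=0.0000, hold=0.0000 ⇒ V=0.0000 continue  boundary S*=97.9138
step 5: (k=5,j=0): S=88.4978, K−S=36.6522, hold=34.8675 ⇒ V=36.6522 exercise | (k=5,j=1): S=108.3316, K−S=16.8184, hold=17.2109 ⇒ V=17.2109 continue | (k=5,j=2): S=132.6105, K−S=0.0000, hold=4.9873 ⇒ V=4.9873 continue | (k=5,j=3): S=162.3307, K−S=0.0000, hold=0.6737 ⇒ V=0.6737 continue | (k=5,j=4): S=198.7117, K−S=0.0000, hold=0.0000 ⇒ V=0.0000 continue | (k=5,j=5): S=243.2462, K−S=0.0000, hold=0.0000 ⇒ V=0.0000 continue  boundary S*=88.4978
step 4: (k=4,j=0): S=97.9138, K−S=27.2362, hold=25.6628 ⇒ V=27.2362 exercise | (k=4,j=1): S=119.8579, K−S=5.2921, hold=10.3846 ⇒ V=10.3846 continue | (k=4,j=2): S=146.7200, K−S=0.0000, hold=2.5938 ⇒ V=2.5938 continue | (k=4,j=3): S=179.6024, K−S=0.0000, hold=0.3014 ⇒ V=0.3014 continue | (k=4,j=4): S=219.8542, K−S=0.0000, hold=0.0000 ⇒ V=0.0000 continue  boundary S*=97.9138
step 3: (k=3,j=0): S=108.3316, K−S=16.8184, hold=17.7753 ⇒ V=17.7753 continue | (k=3,j=1): S=132.6105, K−S=0.0000, hold=6.0422 ⇒ V=6.0422 continue | (k=3,j=2): S=162.3307, K−S=0.0000, hold=1.3226 ⇒ V=1.3226 continue | (k=3,j=3): S=198.7117, K−S=0.0000, hold=0.1348 ⇒ V=0.1348 continue  boundary S*=-
step 2: (k=2,j=0): S=119.8579, K−S=5.2921, hold=11.2050 ⇒ V=11.2050 continue | (k=2,j=1): S=146.7200, K−S=0.0000, hold=3.4151 ⇒ V=3.4151 continue | (k=2,j=2): S=179.6024, K−S=0.0000, hold=0.6643 ⇒ V=0.6643 continue  boundary S*=-
step 1: (k=1,j=0): S=132.6105, K−S=0.0000, hold=6.8514 ⇒ V=6.8514 continue | (k=1,j=1): S=162.3307, K−S=0.0000, hold=1.8855 ⇒ V=1.8855 continue  boundary S*=-
step 0: (k=0,j=0): S=146.7200, K−S=0.0000, hold=4.0801 ⇒ V=4.0801 continue  boundary S*=-

price = 4.0801
boundary = - - - - 97.9138 88.4978 97.9138 108.3316 97.9138
tree:
4.0801
6.8514 1.8855
11.2050 3.4151 0.6643
17.7753 6.0422 1.3226 0.1348
27.2362 10.3846 2.5938 0.3014 0.0000
36.6522 17.2109 4.9873 0.6737 0.0000 0.0000
45.1627 27.2362 9.3361 1.5058 0.0000 0.0000 0.0000
52.8547 36.6522 16.8184 3.3660 0.0000 0.0000 0.0000 0.0000
59.8071 45.1627 27.2362 7.5240 0.0000 0.0000 0.0000 0.0000 0.0000
66.0909 52.8547 36.6522 16.8184 0.0000 0.0000 0.0000 0.0000 0.0000 0.0000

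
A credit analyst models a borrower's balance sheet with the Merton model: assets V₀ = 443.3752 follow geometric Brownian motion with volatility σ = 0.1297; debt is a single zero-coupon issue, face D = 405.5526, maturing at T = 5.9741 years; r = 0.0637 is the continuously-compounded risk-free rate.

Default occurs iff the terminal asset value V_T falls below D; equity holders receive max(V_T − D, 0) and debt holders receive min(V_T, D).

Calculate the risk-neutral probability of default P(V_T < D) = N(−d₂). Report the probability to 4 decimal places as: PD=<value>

Work the structural quantities from V₀ = 443.3752 against face 405.5526:
d₁ = [ln(V₀/D) + (r + σ²/2)T] / (σ√T)
   = [ln(443.3752/405.5526) + (0.0637 + 0.5·0.1297²)·5.9741] / (0.1297·√5.9741)
   = [0.089166 + 0.430799] / 0.317012 = 1.640202
d₂ = d₁ − σ√T = 1.640202 − 0.317012 = 1.323190
risk-neutral PD = N(−d₂) = N(-1.323190) = 0.092886

PD=0.0929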